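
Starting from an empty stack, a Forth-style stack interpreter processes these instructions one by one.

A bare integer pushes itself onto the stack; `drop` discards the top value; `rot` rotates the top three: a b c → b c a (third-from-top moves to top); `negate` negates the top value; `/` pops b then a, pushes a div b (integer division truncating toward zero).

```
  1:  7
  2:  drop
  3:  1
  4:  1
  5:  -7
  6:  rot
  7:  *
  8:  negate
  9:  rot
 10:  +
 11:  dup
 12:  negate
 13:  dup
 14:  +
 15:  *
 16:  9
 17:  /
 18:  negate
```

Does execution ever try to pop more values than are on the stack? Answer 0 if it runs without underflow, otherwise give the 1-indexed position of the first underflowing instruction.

9

7      -> 7
drop   -> (empty)
1      -> 1
1      -> 1 1
-7     -> 1 1 -7
rot    -> 1 -7 1
*      -> 1 -7
negate -> 1 7
rot  — needs 3 operands, stack has 2 → underflow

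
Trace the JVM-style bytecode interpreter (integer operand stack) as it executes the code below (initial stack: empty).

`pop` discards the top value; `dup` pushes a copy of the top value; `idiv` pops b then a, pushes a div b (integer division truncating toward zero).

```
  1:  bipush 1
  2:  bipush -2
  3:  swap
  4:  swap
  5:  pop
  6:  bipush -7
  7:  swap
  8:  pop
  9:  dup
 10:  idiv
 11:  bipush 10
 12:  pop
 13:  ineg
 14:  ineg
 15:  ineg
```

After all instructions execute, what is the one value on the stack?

-1

bipush 1   [1]
bipush -2  [1, -2]
swap       [-2, 1]
swap       [1, -2]
pop        [1]
bipush -7  [1, -7]
swap       [-7, 1]
pop        [-7]
dup        [-7, -7]
idiv       [1]
bipush 10  [1, 10]
pop        [1]
ineg       [-1]
ineg       [1]
ineg       [-1]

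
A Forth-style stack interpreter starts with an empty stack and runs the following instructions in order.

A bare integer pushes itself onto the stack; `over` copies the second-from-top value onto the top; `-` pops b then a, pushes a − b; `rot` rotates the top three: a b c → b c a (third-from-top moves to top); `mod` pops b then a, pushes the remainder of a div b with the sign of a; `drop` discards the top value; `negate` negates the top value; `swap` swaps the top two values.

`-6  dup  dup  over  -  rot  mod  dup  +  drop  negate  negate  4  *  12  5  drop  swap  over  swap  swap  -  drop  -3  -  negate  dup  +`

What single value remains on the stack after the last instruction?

-6      [-6]
dup     [-6, -6]
dup     [-6, -6, -6]
over    [-6, -6, -6, -6]
-       [-6, -6, 0]
rot     [-6, 0, -6]
mod     [-6, 0]
dup     [-6, 0, 0]
+       [-6, 0]
drop    [-6]
negate  [6]
negate  [-6]
4       [-6, 4]
*       [-24]
12      [-24, 12]
5       [-24, 12, 5]
drop    [-24, 12]
swap    [12, -24]
over    [12, -24, 12]
swap    [12, 12, -24]
swap    [12, -24, 12]
-       [12, -36]
drop    [12]
-3      [12, -3]
-       [15]
negate  [-15]
dup     [-15, -15]
+       [-30]

-30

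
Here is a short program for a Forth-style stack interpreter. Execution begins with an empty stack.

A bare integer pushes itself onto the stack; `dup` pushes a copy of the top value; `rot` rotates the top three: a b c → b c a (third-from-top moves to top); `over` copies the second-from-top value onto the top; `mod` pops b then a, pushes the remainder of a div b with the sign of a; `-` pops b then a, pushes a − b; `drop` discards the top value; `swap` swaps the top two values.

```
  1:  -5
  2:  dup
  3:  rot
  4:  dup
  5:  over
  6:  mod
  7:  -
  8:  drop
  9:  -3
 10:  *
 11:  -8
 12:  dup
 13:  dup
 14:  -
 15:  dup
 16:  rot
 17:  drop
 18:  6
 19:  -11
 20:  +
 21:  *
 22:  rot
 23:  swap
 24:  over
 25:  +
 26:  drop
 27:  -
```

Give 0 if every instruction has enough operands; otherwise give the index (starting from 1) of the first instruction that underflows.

3

-5  → [-5]
dup → [-5, -5]
rot  — needs 3 operands, stack has 2 → underflow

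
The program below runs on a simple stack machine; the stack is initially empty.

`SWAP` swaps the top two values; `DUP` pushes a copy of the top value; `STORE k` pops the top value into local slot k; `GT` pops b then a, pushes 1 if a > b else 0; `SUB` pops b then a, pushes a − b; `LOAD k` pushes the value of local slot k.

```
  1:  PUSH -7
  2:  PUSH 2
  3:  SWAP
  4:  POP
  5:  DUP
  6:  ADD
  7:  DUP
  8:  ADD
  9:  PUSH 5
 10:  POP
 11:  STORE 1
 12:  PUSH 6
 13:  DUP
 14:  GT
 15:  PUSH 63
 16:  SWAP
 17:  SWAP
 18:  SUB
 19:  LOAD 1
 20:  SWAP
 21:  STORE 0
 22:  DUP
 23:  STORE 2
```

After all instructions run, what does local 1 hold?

8

PUSH -7 → [-7]
PUSH 2  → [-7, 2]
SWAP    → [2, -7]
POP     → [2]
DUP     → [2, 2]
ADD     → [4]
DUP     → [4, 4]
ADD     → [8]
PUSH 5  → [8, 5]
POP     → [8]
STORE 1 → []
PUSH 6  → [6]
DUP     → [6, 6]
GT      → [0]
PUSH 63 → [0, 63]
SWAP    → [63, 0]
SWAP    → [0, 63]
SUB     → [-63]
LOAD 1  → [-63, 8]
SWAP    → [8, -63]
STORE 0 → [8]
DUP     → [8, 8]
STORE 2 → [8]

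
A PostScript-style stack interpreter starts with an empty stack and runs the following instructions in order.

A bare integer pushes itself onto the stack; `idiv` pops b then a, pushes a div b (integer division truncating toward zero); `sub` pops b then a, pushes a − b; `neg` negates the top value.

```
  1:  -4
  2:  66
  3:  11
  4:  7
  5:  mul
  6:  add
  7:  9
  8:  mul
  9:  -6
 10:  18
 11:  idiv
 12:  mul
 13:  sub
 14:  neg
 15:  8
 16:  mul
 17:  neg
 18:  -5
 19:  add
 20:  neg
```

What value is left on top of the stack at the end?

37

-4   : [-4]
66   : [-4, 66]
11   : [-4, 66, 11]
7    : [-4, 66, 11, 7]
mul  : [-4, 66, 77]
add  : [-4, 143]
9    : [-4, 143, 9]
mul  : [-4, 1287]
-6   : [-4, 1287, -6]
18   : [-4, 1287, -6, 18]
idiv : [-4, 1287, 0]
mul  : [-4, 0]
sub  : [-4]
neg  : [4]
8    : [4, 8]
mul  : [32]
neg  : [-32]
-5   : [-32, -5]
add  : [-37]
neg  : [37]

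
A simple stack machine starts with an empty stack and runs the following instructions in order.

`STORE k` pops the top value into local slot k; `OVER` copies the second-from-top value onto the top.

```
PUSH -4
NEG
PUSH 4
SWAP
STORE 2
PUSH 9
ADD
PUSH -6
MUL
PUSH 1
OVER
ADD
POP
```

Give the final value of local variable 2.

4

PUSH -4 → -4
NEG     → 4
PUSH 4  → 4 4
SWAP    → 4 4
STORE 2 → 4
PUSH 9  → 4 9
ADD     → 13
PUSH -6 → 13 -6
MUL     → -78
PUSH 1  → -78 1
OVER    → -78 1 -78
ADD     → -78 -77
POP     → -78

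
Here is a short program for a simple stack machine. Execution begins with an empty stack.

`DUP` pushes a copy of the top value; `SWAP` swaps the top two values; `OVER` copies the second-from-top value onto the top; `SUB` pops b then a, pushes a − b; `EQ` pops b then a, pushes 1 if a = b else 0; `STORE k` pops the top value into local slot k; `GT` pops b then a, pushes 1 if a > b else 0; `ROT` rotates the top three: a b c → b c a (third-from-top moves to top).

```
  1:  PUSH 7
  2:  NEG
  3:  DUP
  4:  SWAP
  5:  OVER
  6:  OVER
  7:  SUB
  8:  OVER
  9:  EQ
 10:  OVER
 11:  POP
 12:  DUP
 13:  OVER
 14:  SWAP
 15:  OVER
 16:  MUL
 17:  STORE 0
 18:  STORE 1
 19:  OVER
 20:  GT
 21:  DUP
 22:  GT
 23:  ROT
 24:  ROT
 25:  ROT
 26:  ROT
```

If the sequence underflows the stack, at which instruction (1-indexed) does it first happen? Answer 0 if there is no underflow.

0

PUSH 7  -> 7
NEG     -> -7
DUP     -> -7 -7
SWAP    -> -7 -7
OVER    -> -7 -7 -7
OVER    -> -7 -7 -7 -7
SUB     -> -7 -7 0
OVER    -> -7 -7 0 -7
EQ      -> -7 -7 0
OVER    -> -7 -7 0 -7
POP     -> -7 -7 0
DUP     -> -7 -7 0 0
OVER    -> -7 -7 0 0 0
SWAP    -> -7 -7 0 0 0
OVER    -> -7 -7 0 0 0 0
MUL     -> -7 -7 0 0 0
STORE 0 -> -7 -7 0 0
STORE 1 -> -7 -7 0
OVER    -> -7 -7 0 -7
GT      -> -7 -7 1
DUP     -> -7 -7 1 1
GT      -> -7 -7 0
ROT     -> -7 0 -7
ROT     -> 0 -7 -7
ROT     -> -7 -7 0
ROT     -> -7 0 -7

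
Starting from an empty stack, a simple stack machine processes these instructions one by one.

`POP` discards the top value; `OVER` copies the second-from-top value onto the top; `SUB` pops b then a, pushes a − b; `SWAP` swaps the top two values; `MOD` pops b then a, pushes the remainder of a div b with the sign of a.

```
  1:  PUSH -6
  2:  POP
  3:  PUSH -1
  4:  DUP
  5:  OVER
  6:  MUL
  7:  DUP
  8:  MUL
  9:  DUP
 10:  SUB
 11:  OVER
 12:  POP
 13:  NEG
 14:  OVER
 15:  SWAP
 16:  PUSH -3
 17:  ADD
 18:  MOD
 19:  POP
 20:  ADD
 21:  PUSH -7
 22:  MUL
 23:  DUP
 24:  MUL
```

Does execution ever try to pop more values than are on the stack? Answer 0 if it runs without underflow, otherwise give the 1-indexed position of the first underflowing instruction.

PUSH -6 : -6
POP     : (empty)
PUSH -1 : -1
DUP     : -1 -1
OVER    : -1 -1 -1
MUL     : -1 1
DUP     : -1 1 1
MUL     : -1 1
DUP     : -1 1 1
SUB     : -1 0
OVER    : -1 0 -1
POP     : -1 0
NEG     : -1 0
OVER    : -1 0 -1
SWAP    : -1 -1 0
PUSH -3 : -1 -1 0 -3
ADD     : -1 -1 -3
MOD     : -1 -1
POP     : -1
ADD  — needs 2 operands, stack has 1 → underflow

20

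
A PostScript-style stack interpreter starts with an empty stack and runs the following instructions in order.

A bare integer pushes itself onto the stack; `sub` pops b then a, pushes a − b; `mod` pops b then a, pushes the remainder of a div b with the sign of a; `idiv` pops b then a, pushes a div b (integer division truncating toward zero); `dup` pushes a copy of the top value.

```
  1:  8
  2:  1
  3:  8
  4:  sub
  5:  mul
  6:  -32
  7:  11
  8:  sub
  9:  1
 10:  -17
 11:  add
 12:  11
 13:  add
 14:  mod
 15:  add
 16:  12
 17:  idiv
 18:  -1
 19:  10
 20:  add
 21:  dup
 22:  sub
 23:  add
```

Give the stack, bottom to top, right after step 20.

8    -> 8
1    -> 8 1
8    -> 8 1 8
sub  -> 8 -7
mul  -> -56
-32  -> -56 -32
11   -> -56 -32 11
sub  -> -56 -43
1    -> -56 -43 1
-17  -> -56 -43 1 -17
add  -> -56 -43 -16
11   -> -56 -43 -16 11
add  -> -56 -43 -5
mod  -> -56 -3
add  -> -59
12   -> -59 12
idiv -> -4
-1   -> -4 -1
10   -> -4 -1 10
add  -> -4 9

[-4, 9]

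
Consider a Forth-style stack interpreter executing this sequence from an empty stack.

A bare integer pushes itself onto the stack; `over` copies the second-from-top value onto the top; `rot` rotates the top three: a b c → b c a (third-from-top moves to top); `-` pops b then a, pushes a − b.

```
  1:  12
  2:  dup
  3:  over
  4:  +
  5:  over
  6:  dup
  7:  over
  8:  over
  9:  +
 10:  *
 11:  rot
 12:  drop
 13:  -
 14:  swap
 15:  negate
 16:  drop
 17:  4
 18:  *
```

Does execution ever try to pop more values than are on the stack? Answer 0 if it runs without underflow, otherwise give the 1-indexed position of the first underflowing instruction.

12     -> 12
dup    -> 12 12
over   -> 12 12 12
+      -> 12 24
over   -> 12 24 12
dup    -> 12 24 12 12
over   -> 12 24 12 12 12
over   -> 12 24 12 12 12 12
+      -> 12 24 12 12 24
*      -> 12 24 12 288
rot    -> 12 12 288 24
drop   -> 12 12 288
-      -> 12 -276
swap   -> -276 12
negate -> -276 -12
drop   -> -276
4      -> -276 4
*      -> -1104

0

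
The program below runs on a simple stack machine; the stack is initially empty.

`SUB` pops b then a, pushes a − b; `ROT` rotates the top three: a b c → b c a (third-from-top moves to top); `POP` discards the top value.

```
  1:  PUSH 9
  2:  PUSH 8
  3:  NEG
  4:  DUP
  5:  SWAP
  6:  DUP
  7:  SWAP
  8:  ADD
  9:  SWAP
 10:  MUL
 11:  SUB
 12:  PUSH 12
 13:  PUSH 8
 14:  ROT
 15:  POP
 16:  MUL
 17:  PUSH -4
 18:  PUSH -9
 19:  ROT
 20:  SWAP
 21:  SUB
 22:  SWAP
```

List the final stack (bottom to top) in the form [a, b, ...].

[105, -4]

PUSH 9  : [9]
PUSH 8  : [9, 8]
NEG     : [9, -8]
DUP     : [9, -8, -8]
SWAP    : [9, -8, -8]
DUP     : [9, -8, -8, -8]
SWAP    : [9, -8, -8, -8]
ADD     : [9, -8, -16]
SWAP    : [9, -16, -8]
MUL     : [9, 128]
SUB     : [-119]
PUSH 12 : [-119, 12]
PUSH 8  : [-119, 12, 8]
ROT     : [12, 8, -119]
POP     : [12, 8]
MUL     : [96]
PUSH -4 : [96, -4]
PUSH -9 : [96, -4, -9]
ROT     : [-4, -9, 96]
SWAP    : [-4, 96, -9]
SUB     : [-4, 105]
SWAP    : [105, -4]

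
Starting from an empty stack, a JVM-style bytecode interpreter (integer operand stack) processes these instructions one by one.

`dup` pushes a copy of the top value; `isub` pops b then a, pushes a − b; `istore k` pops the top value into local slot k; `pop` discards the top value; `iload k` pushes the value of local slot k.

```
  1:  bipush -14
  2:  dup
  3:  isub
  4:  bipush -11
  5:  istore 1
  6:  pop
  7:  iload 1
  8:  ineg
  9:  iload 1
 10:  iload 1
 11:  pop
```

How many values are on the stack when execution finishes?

bipush -14 → [-14]
dup        → [-14, -14]
isub       → [0]
bipush -11 → [0, -11]
istore 1   → [0]
pop        → []
iload 1    → [-11]
ineg       → [11]
iload 1    → [11, -11]
iload 1    → [11, -11, -11]
pop        → [11, -11]

2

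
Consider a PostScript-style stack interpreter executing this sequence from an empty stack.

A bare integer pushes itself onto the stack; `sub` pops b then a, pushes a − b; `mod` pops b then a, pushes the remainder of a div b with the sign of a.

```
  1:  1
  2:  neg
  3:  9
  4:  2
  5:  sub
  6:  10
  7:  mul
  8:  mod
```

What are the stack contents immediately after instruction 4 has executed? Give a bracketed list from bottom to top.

[-1, 9, 2]

1   → [1]
neg → [-1]
9   → [-1, 9]
2   → [-1, 9, 2]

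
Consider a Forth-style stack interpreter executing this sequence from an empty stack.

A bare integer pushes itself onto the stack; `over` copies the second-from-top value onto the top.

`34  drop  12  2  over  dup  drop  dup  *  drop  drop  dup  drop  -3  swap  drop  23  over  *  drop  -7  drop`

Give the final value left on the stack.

34    [34]
drop  []
12    [12]
2     [12, 2]
over  [12, 2, 12]
dup   [12, 2, 12, 12]
drop  [12, 2, 12]
dup   [12, 2, 12, 12]
*     [12, 2, 144]
drop  [12, 2]
drop  [12]
dup   [12, 12]
drop  [12]
-3    [12, -3]
swap  [-3, 12]
drop  [-3]
23    [-3, 23]
over  [-3, 23, -3]
*     [-3, -69]
drop  [-3]
-7    [-3, -7]
drop  [-3]

-3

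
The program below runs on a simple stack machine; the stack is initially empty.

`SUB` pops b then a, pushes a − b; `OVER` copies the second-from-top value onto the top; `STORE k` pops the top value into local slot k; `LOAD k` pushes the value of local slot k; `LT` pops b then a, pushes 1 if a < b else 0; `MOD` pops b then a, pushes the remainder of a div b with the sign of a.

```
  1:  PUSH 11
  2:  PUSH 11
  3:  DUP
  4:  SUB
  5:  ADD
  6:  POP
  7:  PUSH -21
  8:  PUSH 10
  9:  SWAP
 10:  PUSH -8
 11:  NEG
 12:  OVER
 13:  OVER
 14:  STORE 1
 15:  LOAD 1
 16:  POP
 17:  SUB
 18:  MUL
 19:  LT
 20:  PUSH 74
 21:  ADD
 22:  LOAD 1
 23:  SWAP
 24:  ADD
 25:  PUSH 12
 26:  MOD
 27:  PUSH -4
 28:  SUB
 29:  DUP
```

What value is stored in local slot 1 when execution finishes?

8

PUSH 11  : [11]
PUSH 11  : [11, 11]
DUP      : [11, 11, 11]
SUB      : [11, 0]
ADD      : [11]
POP      : []
PUSH -21 : [-21]
PUSH 10  : [-21, 10]
SWAP     : [10, -21]
PUSH -8  : [10, -21, -8]
NEG      : [10, -21, 8]
OVER     : [10, -21, 8, -21]
OVER     : [10, -21, 8, -21, 8]
STORE 1  : [10, -21, 8, -21]
LOAD 1   : [10, -21, 8, -21, 8]
POP      : [10, -21, 8, -21]
SUB      : [10, -21, 29]
MUL      : [10, -609]
LT       : [0]
PUSH 74  : [0, 74]
ADD      : [74]
LOAD 1   : [74, 8]
SWAP     : [8, 74]
ADD      : [82]
PUSH 12  : [82, 12]
MOD      : [10]
PUSH -4  : [10, -4]
SUB      : [14]
DUP      : [14, 14]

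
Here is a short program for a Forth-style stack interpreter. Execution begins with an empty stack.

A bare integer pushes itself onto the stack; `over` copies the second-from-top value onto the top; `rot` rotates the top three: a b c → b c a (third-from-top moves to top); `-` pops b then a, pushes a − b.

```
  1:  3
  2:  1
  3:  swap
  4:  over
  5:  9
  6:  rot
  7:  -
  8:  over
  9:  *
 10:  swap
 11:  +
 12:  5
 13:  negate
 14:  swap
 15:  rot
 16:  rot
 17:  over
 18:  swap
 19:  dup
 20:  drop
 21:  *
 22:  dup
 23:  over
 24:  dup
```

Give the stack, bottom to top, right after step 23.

[7, 1, -5, -5, -5]

3       3
1       3 1
swap    1 3
over    1 3 1
9       1 3 1 9
rot     1 1 9 3
-       1 1 6
over    1 1 6 1
*       1 1 6
swap    1 6 1
+       1 7
5       1 7 5
negate  1 7 -5
swap    1 -5 7
rot     -5 7 1
rot     7 1 -5
over    7 1 -5 1
swap    7 1 1 -5
dup     7 1 1 -5 -5
drop    7 1 1 -5
*       7 1 -5
dup     7 1 -5 -5
over    7 1 -5 -5 -5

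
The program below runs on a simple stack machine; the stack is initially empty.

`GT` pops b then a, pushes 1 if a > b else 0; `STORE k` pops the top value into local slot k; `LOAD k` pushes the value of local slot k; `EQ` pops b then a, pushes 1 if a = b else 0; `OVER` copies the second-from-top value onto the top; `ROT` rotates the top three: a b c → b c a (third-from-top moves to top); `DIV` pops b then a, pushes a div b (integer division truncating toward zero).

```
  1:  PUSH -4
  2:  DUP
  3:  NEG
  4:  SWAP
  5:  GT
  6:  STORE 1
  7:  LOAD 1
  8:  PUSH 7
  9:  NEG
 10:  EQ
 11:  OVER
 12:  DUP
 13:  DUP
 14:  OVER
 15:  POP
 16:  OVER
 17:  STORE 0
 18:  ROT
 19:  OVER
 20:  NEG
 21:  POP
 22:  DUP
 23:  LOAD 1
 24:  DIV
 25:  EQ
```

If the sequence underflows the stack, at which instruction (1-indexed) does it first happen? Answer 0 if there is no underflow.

11

PUSH -4 : -4
DUP     : -4 -4
NEG     : -4 4
SWAP    : 4 -4
GT      : 1
STORE 1 : (empty)
LOAD 1  : 1
PUSH 7  : 1 7
NEG     : 1 -7
EQ      : 0
OVER  — needs 2 operands, stack has 1 → underflow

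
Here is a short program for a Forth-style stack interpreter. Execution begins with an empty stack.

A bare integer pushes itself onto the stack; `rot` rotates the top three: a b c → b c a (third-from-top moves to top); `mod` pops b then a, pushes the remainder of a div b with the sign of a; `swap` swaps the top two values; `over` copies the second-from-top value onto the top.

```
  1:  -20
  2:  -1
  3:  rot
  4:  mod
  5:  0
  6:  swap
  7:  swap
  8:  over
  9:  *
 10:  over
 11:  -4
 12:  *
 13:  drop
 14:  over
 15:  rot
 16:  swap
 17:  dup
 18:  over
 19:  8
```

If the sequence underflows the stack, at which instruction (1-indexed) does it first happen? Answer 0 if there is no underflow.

3

-20  [-20]
-1   [-20, -1]
rot  — needs 3 operands, stack has 2 → underflow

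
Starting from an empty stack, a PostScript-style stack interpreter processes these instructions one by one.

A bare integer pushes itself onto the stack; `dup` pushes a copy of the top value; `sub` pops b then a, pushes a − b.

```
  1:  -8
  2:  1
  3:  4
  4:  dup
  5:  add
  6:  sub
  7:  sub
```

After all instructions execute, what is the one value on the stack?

-1

-8  -> -8
1   -> -8 1
4   -> -8 1 4
dup -> -8 1 4 4
add -> -8 1 8
sub -> -8 -7
sub -> -1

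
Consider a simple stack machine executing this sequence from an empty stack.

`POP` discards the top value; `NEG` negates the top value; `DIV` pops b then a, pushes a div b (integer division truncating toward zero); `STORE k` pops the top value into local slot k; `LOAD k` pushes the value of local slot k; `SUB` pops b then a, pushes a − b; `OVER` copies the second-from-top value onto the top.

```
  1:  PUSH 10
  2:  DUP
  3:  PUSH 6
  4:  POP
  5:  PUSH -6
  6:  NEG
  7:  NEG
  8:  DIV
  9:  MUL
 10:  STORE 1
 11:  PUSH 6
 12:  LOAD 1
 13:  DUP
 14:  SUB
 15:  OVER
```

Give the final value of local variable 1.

PUSH 10 → [10]
DUP     → [10, 10]
PUSH 6  → [10, 10, 6]
POP     → [10, 10]
PUSH -6 → [10, 10, -6]
NEG     → [10, 10, 6]
NEG     → [10, 10, -6]
DIV     → [10, -1]
MUL     → [-10]
STORE 1 → []
PUSH 6  → [6]
LOAD 1  → [6, -10]
DUP     → [6, -10, -10]
SUB     → [6, 0]
OVER    → [6, 0, 6]

-10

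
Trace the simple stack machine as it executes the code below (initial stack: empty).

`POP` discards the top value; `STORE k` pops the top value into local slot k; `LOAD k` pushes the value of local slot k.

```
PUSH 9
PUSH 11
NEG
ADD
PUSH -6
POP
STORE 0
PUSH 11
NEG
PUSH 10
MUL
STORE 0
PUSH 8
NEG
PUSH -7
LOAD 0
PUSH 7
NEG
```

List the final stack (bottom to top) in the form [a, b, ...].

PUSH 9   9
PUSH 11  9 11
NEG      9 -11
ADD      -2
PUSH -6  -2 -6
POP      -2
STORE 0  (empty)
PUSH 11  11
NEG      -11
PUSH 10  -11 10
MUL      -110
STORE 0  (empty)
PUSH 8   8
NEG      -8
PUSH -7  -8 -7
LOAD 0   -8 -7 -110
PUSH 7   -8 -7 -110 7
NEG      -8 -7 -110 -7

[-8, -7, -110, -7]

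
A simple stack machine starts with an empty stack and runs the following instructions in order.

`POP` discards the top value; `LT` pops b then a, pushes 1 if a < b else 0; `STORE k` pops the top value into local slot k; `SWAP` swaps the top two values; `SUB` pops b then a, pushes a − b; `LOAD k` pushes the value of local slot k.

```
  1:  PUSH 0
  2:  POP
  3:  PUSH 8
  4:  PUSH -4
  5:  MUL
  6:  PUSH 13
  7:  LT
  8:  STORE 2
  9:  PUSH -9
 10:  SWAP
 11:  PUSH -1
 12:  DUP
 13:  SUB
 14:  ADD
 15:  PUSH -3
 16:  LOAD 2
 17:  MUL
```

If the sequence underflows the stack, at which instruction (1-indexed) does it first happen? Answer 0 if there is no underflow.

10

PUSH 0  : 0
POP     : (empty)
PUSH 8  : 8
PUSH -4 : 8 -4
MUL     : -32
PUSH 13 : -32 13
LT      : 1
STORE 2 : (empty)
PUSH -9 : -9
SWAP  — needs 2 operands, stack has 1 → underflow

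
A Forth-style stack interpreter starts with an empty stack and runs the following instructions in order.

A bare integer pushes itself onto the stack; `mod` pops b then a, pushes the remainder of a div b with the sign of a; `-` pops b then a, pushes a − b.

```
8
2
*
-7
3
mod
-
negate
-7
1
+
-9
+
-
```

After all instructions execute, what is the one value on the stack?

-2

8      : 8
2      : 8 2
*      : 16
-7     : 16 -7
3      : 16 -7 3
mod    : 16 -1
-      : 17
negate : -17
-7     : -17 -7
1      : -17 -7 1
+      : -17 -6
-9     : -17 -6 -9
+      : -17 -15
-      : -2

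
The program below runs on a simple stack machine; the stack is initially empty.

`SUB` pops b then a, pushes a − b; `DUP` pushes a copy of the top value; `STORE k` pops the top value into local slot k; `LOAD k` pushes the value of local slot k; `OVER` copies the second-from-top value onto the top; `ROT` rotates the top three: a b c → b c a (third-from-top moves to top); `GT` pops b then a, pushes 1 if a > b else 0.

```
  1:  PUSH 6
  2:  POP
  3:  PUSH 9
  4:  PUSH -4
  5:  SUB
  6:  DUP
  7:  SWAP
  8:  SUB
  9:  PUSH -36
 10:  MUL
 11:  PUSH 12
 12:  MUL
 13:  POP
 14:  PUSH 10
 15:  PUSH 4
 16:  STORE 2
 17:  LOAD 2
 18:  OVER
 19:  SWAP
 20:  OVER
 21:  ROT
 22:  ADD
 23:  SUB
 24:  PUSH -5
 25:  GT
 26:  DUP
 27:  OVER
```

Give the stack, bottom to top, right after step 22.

PUSH 6   → [6]
POP      → []
PUSH 9   → [9]
PUSH -4  → [9, -4]
SUB      → [13]
DUP      → [13, 13]
SWAP     → [13, 13]
SUB      → [0]
PUSH -36 → [0, -36]
MUL      → [0]
PUSH 12  → [0, 12]
MUL      → [0]
POP      → []
PUSH 10  → [10]
PUSH 4   → [10, 4]
STORE 2  → [10]
LOAD 2   → [10, 4]
OVER     → [10, 4, 10]
SWAP     → [10, 10, 4]
OVER     → [10, 10, 4, 10]
ROT      → [10, 4, 10, 10]
ADD      → [10, 4, 20]

[10, 4, 20]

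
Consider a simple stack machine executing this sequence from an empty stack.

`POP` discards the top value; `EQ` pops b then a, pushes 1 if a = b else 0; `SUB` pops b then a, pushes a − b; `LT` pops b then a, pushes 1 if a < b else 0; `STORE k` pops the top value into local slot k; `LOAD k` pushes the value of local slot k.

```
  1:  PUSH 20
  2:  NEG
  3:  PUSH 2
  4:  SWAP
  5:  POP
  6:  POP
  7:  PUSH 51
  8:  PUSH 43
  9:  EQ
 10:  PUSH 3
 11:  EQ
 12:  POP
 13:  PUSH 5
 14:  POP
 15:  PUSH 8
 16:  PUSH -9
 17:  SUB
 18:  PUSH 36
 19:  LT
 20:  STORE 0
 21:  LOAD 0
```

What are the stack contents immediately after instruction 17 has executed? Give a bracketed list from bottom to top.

PUSH 20 -> 20
NEG     -> -20
PUSH 2  -> -20 2
SWAP    -> 2 -20
POP     -> 2
POP     -> (empty)
PUSH 51 -> 51
PUSH 43 -> 51 43
EQ      -> 0
PUSH 3  -> 0 3
EQ      -> 0
POP     -> (empty)
PUSH 5  -> 5
POP     -> (empty)
PUSH 8  -> 8
PUSH -9 -> 8 -9
SUB     -> 17

[17]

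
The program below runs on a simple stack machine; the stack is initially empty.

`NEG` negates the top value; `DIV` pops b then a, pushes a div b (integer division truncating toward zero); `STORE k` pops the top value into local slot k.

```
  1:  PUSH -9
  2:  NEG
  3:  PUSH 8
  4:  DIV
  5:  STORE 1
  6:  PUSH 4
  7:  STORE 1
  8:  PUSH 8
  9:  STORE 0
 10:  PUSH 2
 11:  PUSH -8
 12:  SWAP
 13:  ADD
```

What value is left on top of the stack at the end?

PUSH -9 -> [-9]
NEG     -> [9]
PUSH 8  -> [9, 8]
DIV     -> [1]
STORE 1 -> []
PUSH 4  -> [4]
STORE 1 -> []
PUSH 8  -> [8]
STORE 0 -> []
PUSH 2  -> [2]
PUSH -8 -> [2, -8]
SWAP    -> [-8, 2]
ADD     -> [-6]

-6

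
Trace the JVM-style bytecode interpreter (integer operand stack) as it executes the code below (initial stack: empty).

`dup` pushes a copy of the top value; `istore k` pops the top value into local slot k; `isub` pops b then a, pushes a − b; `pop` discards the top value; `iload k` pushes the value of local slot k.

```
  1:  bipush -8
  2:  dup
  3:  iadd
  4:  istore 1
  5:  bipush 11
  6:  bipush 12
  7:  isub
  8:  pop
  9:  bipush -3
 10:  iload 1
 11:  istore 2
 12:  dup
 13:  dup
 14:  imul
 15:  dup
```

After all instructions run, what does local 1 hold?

bipush -8 → [-8]
dup       → [-8, -8]
iadd      → [-16]
istore 1  → []
bipush 11 → [11]
bipush 12 → [11, 12]
isub      → [-1]
pop       → []
bipush -3 → [-3]
iload 1   → [-3, -16]
istore 2  → [-3]
dup       → [-3, -3]
dup       → [-3, -3, -3]
imul      → [-3, 9]
dup       → [-3, 9, 9]

-16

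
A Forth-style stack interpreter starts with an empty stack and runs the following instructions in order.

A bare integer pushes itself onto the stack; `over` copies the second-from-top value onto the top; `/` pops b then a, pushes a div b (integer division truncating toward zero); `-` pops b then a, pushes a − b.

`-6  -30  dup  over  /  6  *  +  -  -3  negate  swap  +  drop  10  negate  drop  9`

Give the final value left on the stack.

9

-6     → [-6]
-30    → [-6, -30]
dup    → [-6, -30, -30]
over   → [-6, -30, -30, -30]
/      → [-6, -30, 1]
6      → [-6, -30, 1, 6]
*      → [-6, -30, 6]
+      → [-6, -24]
-      → [18]
-3     → [18, -3]
negate → [18, 3]
swap   → [3, 18]
+      → [21]
drop   → []
10     → [10]
negate → [-10]
drop   → []
9      → [9]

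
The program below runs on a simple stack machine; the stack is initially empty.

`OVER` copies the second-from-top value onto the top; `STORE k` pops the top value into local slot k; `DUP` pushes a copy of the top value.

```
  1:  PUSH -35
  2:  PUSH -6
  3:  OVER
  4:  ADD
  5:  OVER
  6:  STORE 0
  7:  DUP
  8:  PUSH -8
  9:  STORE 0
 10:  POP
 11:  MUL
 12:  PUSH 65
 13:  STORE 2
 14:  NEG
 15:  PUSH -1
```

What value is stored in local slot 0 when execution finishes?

PUSH -35 -> -35
PUSH -6  -> -35 -6
OVER     -> -35 -6 -35
ADD      -> -35 -41
OVER     -> -35 -41 -35
STORE 0  -> -35 -41
DUP      -> -35 -41 -41
PUSH -8  -> -35 -41 -41 -8
STORE 0  -> -35 -41 -41
POP      -> -35 -41
MUL      -> 1435
PUSH 65  -> 1435 65
STORE 2  -> 1435
NEG      -> -1435
PUSH -1  -> -1435 -1

-8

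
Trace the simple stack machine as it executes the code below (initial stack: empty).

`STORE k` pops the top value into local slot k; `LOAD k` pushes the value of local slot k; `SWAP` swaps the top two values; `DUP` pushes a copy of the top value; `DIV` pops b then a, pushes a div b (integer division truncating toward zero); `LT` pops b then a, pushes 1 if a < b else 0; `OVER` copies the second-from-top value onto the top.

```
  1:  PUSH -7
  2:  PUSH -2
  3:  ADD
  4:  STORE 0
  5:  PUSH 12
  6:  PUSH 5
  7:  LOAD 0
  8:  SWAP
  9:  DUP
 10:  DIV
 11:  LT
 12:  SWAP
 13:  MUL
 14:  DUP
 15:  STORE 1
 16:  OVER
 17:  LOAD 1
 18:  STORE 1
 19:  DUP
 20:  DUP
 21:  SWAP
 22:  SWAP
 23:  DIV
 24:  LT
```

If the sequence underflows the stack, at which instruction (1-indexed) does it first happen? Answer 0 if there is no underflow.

16

PUSH -7 -> [-7]
PUSH -2 -> [-7, -2]
ADD     -> [-9]
STORE 0 -> []
PUSH 12 -> [12]
PUSH 5  -> [12, 5]
LOAD 0  -> [12, 5, -9]
SWAP    -> [12, -9, 5]
DUP     -> [12, -9, 5, 5]
DIV     -> [12, -9, 1]
LT      -> [12, 1]
SWAP    -> [1, 12]
MUL     -> [12]
DUP     -> [12, 12]
STORE 1 -> [12]
OVER  — needs 2 operands, stack has 1 → underflow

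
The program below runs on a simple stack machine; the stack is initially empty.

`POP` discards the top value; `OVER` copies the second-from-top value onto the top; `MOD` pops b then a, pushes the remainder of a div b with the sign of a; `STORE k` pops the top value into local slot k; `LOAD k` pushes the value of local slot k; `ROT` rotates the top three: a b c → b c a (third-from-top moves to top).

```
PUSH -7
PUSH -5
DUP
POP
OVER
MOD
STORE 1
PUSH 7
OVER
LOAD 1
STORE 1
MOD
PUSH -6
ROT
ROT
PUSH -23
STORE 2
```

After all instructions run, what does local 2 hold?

PUSH -7  → -7
PUSH -5  → -7 -5
DUP      → -7 -5 -5
POP      → -7 -5
OVER     → -7 -5 -7
MOD      → -7 -5
STORE 1  → -7
PUSH 7   → -7 7
OVER     → -7 7 -7
LOAD 1   → -7 7 -7 -5
STORE 1  → -7 7 -7
MOD      → -7 0
PUSH -6  → -7 0 -6
ROT      → 0 -6 -7
ROT      → -6 -7 0
PUSH -23 → -6 -7 0 -23
STORE 2  → -6 -7 0

-23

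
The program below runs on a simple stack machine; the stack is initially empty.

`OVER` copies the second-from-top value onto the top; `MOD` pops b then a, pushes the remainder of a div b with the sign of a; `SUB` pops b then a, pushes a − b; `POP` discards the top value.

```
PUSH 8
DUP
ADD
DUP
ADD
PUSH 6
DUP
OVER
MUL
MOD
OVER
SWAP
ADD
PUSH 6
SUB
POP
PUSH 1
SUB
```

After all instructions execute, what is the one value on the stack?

PUSH 8 → 8
DUP    → 8 8
ADD    → 16
DUP    → 16 16
ADD    → 32
PUSH 6 → 32 6
DUP    → 32 6 6
OVER   → 32 6 6 6
MUL    → 32 6 36
MOD    → 32 6
OVER   → 32 6 32
SWAP   → 32 32 6
ADD    → 32 38
PUSH 6 → 32 38 6
SUB    → 32 32
POP    → 32
PUSH 1 → 32 1
SUB    → 31

31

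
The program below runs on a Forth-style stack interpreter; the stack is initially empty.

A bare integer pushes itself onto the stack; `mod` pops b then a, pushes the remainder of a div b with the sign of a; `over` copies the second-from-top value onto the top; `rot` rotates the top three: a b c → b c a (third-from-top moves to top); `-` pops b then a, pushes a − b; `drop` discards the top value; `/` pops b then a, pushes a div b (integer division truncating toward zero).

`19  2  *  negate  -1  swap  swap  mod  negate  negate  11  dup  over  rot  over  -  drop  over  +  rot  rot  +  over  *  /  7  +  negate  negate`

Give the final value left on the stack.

19     → [19]
2      → [19, 2]
*      → [38]
negate → [-38]
-1     → [-38, -1]
swap   → [-1, -38]
swap   → [-38, -1]
mod    → [0]
negate → [0]
negate → [0]
11     → [0, 11]
dup    → [0, 11, 11]
over   → [0, 11, 11, 11]
rot    → [0, 11, 11, 11]
over   → [0, 11, 11, 11, 11]
-      → [0, 11, 11, 0]
drop   → [0, 11, 11]
over   → [0, 11, 11, 11]
+      → [0, 11, 22]
rot    → [11, 22, 0]
rot    → [22, 0, 11]
+      → [22, 11]
over   → [22, 11, 22]
*      → [22, 242]
/      → [0]
7      → [0, 7]
+      → [7]
negate → [-7]
negate → [7]

7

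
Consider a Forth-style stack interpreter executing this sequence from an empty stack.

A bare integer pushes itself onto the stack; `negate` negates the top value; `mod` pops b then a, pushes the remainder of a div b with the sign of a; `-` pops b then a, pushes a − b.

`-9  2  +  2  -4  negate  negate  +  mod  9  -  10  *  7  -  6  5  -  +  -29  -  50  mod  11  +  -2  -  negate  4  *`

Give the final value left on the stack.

56

-9     -> -9
2      -> -9 2
+      -> -7
2      -> -7 2
-4     -> -7 2 -4
negate -> -7 2 4
negate -> -7 2 -4
+      -> -7 -2
mod    -> -1
9      -> -1 9
-      -> -10
10     -> -10 10
*      -> -100
7      -> -100 7
-      -> -107
6      -> -107 6
5      -> -107 6 5
-      -> -107 1
+      -> -106
-29    -> -106 -29
-      -> -77
50     -> -77 50
mod    -> -27
11     -> -27 11
+      -> -16
-2     -> -16 -2
-      -> -14
negate -> 14
4      -> 14 4
*      -> 56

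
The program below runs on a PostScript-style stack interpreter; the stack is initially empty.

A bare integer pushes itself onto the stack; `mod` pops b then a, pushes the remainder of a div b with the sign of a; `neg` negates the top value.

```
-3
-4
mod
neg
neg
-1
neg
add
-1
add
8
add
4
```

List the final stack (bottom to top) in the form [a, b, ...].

-3  → [-3]
-4  → [-3, -4]
mod → [-3]
neg → [3]
neg → [-3]
-1  → [-3, -1]
neg → [-3, 1]
add → [-2]
-1  → [-2, -1]
add → [-3]
8   → [-3, 8]
add → [5]
4   → [5, 4]

[5, 4]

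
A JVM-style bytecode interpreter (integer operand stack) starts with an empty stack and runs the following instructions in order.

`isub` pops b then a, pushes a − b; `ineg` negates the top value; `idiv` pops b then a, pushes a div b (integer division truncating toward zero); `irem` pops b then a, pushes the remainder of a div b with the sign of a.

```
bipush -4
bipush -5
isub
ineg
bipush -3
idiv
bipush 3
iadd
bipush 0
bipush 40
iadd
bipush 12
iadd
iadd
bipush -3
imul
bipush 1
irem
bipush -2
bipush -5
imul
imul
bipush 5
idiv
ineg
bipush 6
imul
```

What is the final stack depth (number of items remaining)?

1

bipush -4  -4
bipush -5  -4 -5
isub       1
ineg       -1
bipush -3  -1 -3
idiv       0
bipush 3   0 3
iadd       3
bipush 0   3 0
bipush 40  3 0 40
iadd       3 40
bipush 12  3 40 12
iadd       3 52
iadd       55
bipush -3  55 -3
imul       -165
bipush 1   -165 1
irem       0
bipush -2  0 -2
bipush -5  0 -2 -5
imul       0 10
imul       0
bipush 5   0 5
idiv       0
ineg       0
bipush 6   0 6
imul       0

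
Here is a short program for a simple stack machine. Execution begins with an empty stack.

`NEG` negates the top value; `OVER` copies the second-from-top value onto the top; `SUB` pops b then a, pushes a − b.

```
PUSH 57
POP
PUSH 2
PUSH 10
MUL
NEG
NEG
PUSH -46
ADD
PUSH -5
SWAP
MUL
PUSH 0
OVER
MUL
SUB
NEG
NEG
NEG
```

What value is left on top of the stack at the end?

-130

PUSH 57  -> 57
POP      -> (empty)
PUSH 2   -> 2
PUSH 10  -> 2 10
MUL      -> 20
NEG      -> -20
NEG      -> 20
PUSH -46 -> 20 -46
ADD      -> -26
PUSH -5  -> -26 -5
SWAP     -> -5 -26
MUL      -> 130
PUSH 0   -> 130 0
OVER     -> 130 0 130
MUL      -> 130 0
SUB      -> 130
NEG      -> -130
NEG      -> 130
NEG      -> -130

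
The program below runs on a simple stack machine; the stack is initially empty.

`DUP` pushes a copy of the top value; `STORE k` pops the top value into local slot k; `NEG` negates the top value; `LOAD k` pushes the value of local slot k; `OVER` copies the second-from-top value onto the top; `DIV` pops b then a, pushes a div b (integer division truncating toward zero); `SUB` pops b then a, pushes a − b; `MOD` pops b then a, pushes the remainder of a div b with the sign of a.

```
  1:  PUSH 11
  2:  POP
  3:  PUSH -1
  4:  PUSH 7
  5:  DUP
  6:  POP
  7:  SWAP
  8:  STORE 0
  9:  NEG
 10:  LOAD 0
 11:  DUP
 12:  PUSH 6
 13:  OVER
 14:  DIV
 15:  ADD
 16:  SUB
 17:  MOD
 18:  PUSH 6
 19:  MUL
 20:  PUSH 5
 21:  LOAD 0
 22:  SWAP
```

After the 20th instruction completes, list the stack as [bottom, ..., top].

PUSH 11 : 11
POP     : (empty)
PUSH -1 : -1
PUSH 7  : -1 7
DUP     : -1 7 7
POP     : -1 7
SWAP    : 7 -1
STORE 0 : 7
NEG     : -7
LOAD 0  : -7 -1
DUP     : -7 -1 -1
PUSH 6  : -7 -1 -1 6
OVER    : -7 -1 -1 6 -1
DIV     : -7 -1 -1 -6
ADD     : -7 -1 -7
SUB     : -7 6
MOD     : -1
PUSH 6  : -1 6
MUL     : -6
PUSH 5  : -6 5

[-6, 5]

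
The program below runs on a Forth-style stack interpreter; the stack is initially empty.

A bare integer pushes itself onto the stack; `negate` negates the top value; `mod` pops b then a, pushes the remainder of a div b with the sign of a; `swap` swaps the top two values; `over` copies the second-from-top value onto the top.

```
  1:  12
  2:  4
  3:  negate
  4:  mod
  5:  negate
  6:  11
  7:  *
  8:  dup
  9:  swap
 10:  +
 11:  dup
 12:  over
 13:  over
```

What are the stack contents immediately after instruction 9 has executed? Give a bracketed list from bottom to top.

[0, 0]

12     → [12]
4      → [12, 4]
negate → [12, -4]
mod    → [0]
negate → [0]
11     → [0, 11]
*      → [0]
dup    → [0, 0]
swap   → [0, 0]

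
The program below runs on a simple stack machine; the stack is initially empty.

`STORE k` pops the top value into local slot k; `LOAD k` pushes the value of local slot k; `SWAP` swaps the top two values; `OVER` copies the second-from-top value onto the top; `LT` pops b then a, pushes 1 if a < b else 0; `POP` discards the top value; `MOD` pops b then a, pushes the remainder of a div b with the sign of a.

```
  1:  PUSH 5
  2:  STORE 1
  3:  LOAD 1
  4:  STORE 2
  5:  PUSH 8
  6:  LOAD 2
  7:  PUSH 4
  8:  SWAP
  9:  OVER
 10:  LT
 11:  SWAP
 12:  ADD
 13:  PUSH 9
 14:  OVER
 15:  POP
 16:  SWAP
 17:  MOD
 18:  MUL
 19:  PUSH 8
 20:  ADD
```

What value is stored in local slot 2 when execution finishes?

PUSH 5  -> [5]
STORE 1 -> []
LOAD 1  -> [5]
STORE 2 -> []
PUSH 8  -> [8]
LOAD 2  -> [8, 5]
PUSH 4  -> [8, 5, 4]
SWAP    -> [8, 4, 5]
OVER    -> [8, 4, 5, 4]
LT      -> [8, 4, 0]
SWAP    -> [8, 0, 4]
ADD     -> [8, 4]
PUSH 9  -> [8, 4, 9]
OVER    -> [8, 4, 9, 4]
POP     -> [8, 4, 9]
SWAP    -> [8, 9, 4]
MOD     -> [8, 1]
MUL     -> [8]
PUSH 8  -> [8, 8]
ADD     -> [16]

5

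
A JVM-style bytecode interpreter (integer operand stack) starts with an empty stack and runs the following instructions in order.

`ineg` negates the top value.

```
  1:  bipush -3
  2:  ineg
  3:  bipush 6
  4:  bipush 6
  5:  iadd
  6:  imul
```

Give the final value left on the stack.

bipush -3 -> [-3]
ineg      -> [3]
bipush 6  -> [3, 6]
bipush 6  -> [3, 6, 6]
iadd      -> [3, 12]
imul      -> [36]

36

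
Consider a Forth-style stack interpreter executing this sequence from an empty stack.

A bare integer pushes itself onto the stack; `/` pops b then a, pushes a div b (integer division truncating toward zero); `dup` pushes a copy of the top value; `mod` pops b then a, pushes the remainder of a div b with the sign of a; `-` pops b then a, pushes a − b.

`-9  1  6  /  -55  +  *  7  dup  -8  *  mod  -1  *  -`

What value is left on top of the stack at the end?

502

-9   [-9]
1    [-9, 1]
6    [-9, 1, 6]
/    [-9, 0]
-55  [-9, 0, -55]
+    [-9, -55]
*    [495]
7    [495, 7]
dup  [495, 7, 7]
-8   [495, 7, 7, -8]
*    [495, 7, -56]
mod  [495, 7]
-1   [495, 7, -1]
*    [495, -7]
-    [502]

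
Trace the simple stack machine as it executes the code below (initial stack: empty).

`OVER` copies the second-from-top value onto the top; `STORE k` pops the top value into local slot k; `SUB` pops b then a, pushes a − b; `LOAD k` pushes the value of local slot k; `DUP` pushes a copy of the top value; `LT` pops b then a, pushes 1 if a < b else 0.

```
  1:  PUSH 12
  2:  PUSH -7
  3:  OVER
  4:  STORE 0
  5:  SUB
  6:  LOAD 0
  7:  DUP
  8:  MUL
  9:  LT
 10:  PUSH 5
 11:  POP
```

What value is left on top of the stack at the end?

1

PUSH 12 : [12]
PUSH -7 : [12, -7]
OVER    : [12, -7, 12]
STORE 0 : [12, -7]
SUB     : [19]
LOAD 0  : [19, 12]
DUP     : [19, 12, 12]
MUL     : [19, 144]
LT      : [1]
PUSH 5  : [1, 5]
POP     : [1]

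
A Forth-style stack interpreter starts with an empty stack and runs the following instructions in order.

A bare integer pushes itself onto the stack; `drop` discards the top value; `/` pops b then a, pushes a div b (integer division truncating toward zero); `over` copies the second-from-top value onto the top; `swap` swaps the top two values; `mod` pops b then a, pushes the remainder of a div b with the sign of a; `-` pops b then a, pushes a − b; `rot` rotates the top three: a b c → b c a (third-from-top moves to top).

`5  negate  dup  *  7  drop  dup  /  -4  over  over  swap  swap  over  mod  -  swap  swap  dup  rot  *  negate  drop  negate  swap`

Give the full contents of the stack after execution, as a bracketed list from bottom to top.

[-1, 1]

5       [5]
negate  [-5]
dup     [-5, -5]
*       [25]
7       [25, 7]
drop    [25]
dup     [25, 25]
/       [1]
-4      [1, -4]
over    [1, -4, 1]
over    [1, -4, 1, -4]
swap    [1, -4, -4, 1]
swap    [1, -4, 1, -4]
over    [1, -4, 1, -4, 1]
mod     [1, -4, 1, 0]
-       [1, -4, 1]
swap    [1, 1, -4]
swap    [1, -4, 1]
dup     [1, -4, 1, 1]
rot     [1, 1, 1, -4]
*       [1, 1, -4]
negate  [1, 1, 4]
drop    [1, 1]
negate  [1, -1]
swap    [-1, 1]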